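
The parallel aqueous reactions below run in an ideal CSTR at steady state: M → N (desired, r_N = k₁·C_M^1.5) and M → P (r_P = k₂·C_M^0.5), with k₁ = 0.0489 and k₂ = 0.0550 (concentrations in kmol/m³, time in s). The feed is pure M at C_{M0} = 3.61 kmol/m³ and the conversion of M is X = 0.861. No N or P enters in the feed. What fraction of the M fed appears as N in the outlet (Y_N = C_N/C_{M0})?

0.266

Exit C_M = C_{M0}(1−X) = 3.61×0.139 = 0.5018 kmol/m³.
A CSTR operates uniformly at the exit composition, giving r_N = 0.01738 and r_P = 0.03896 (each k·C_M^n at C_M = 0.5018).
Fraction of consumed M going to N: r_N/(r_N+r_P) = 0.3085.
C_N = 0.3085·C_{M0}·X = 0.3085×3.61×0.861 = 0.959 kmol/m³; Y_N = C_N/C_{M0} = 0.266.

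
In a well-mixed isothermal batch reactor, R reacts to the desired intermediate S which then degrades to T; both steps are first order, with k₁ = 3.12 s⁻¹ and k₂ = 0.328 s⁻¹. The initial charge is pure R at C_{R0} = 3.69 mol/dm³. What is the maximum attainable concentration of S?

For a first-order series the maximum intermediate yield is C_{S,max}/C_{R0} = (k₁/k₂)^[k₂/(k₂−k₁)].
= (3.12/0.328)^(0.328/(0.328−3.12)) = (9.512)^(-0.1175) = 0.7675.
C_{S,max} = 0.7675×3.69 = 2.83 mol/dm³.

2.83 mol/dm³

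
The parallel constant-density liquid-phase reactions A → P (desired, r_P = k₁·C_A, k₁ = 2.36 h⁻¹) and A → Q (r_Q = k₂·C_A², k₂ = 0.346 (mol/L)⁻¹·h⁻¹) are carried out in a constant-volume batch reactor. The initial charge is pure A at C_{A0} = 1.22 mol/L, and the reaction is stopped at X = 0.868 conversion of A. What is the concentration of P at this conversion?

C_A = C_{A0}(1−X) = 0.1610 mol/L.
Along a PFR/batch, dC_P/dC_A = −r_P/(r_P+r_Q) = −k₁/(k₁+k₂·C_A).
Integrating from C_{A0} to C_A: C_P = (2.36/0.346)·ln[(2.36+0.346·1.22)/(2.36+0.346·0.161)] = 6.821·ln(2.782/2.416) = 0.9632 mol/L.

0.963 mol/L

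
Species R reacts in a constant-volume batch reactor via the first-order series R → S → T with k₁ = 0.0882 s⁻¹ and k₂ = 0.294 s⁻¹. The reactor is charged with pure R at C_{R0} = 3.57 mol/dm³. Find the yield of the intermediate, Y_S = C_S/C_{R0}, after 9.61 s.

The intermediate concentration in a first-order A→B→C sequence is C_S = k₁C_{R0}(e^(−k₁t) − e^(−k₂t))/(k₂−k₁).
e^(−k₁t) = e^(−0.0882×9.61) = e^(−0.8476) = 0.4284; e^(−k₂t) = e^(−2.825) = 0.05929.
C_S = 0.0882×3.57/(0.294−0.0882) × (0.4284−0.05929) = 1.530×0.3692 = 0.5648 mol/dm³.
Y_S = C_S/C_{R0} = 0.5648/3.57 = 0.158.

0.158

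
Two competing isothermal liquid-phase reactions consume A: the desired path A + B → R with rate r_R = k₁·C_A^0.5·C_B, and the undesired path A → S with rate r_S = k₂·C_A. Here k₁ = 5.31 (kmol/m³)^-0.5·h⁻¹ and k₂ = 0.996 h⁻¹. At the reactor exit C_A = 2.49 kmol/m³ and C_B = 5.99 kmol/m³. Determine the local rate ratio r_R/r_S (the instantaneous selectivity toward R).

20.2

S_{R/S} = r_R/r_S = (k₁·C_A^0.5·C_B)/(k₂·C_A) = (k₁/k₂)·C_A^-0.5·C_B.
= (5.31×2.490^0.5×5.990) / (0.996×2.490) = 50.19/2.480 = 20.2.
The undesired path is higher order in A, so low C_A (CSTR or dilute feed) favours R.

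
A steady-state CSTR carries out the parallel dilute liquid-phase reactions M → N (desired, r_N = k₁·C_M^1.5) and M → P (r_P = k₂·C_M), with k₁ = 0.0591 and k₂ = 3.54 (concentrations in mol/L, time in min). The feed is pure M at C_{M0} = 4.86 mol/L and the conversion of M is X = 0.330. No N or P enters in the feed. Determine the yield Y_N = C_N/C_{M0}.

Exit C_M = C_{M0}(1−X) = 4.86×0.670 = 3.256 mol/L.
Rates in a CSTR are evaluated at the outlet concentration: r_N = 0.0591×3.256^1.5 = 0.3473, r_P = 3.54×3.256 = 11.53.
Fraction of consumed M going to N: r_N/(r_N+r_P) = 0.02924.
C_N = 0.02924·C_{M0}·X = 0.02924×4.86×0.330 = 0.0469 mol/L; Y_N = C_N/C_{M0} = 0.00965.

0.00965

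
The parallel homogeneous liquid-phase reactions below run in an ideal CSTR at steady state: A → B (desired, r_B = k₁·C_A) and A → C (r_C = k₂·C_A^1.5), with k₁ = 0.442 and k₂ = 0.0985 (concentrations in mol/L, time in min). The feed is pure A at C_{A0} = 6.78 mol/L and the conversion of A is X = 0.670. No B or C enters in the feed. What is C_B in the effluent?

Exit C_A = C_{A0}(1−X) = 6.78×0.330 = 2.237 mol/L.
A CSTR operates uniformly at the exit composition, giving r_B = 0.9889 and r_C = 0.3296 (each k·C_A^n at C_A = 2.237).
Fraction of consumed A going to B: r_B/(r_B+r_C) = 0.7500.
C_B = 0.7500·C_{A0}·X = 0.7500×6.78×0.670 = 3.41 mol/L.

3.41 mol/L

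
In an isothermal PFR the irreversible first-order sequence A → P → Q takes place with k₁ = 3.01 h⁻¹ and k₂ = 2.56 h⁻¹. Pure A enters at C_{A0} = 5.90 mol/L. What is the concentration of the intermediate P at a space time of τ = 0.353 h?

For first-order series with pure A initially, C_P(τ) = k₁C_{A0}/(k₂−k₁)·(e^(−k₁τ) − e^(−k₂τ)).
e^(−k₁τ) = e^(−3.01×0.353) = e^(−1.063) = 0.3456; e^(−k₂τ) = e^(−0.9037) = 0.4051.
C_P = 3.01×5.90/(2.56−3.01) × (0.3456−0.4051) = (-39.46)×(-0.05950) = 2.348 mol/L.

2.35 mol/L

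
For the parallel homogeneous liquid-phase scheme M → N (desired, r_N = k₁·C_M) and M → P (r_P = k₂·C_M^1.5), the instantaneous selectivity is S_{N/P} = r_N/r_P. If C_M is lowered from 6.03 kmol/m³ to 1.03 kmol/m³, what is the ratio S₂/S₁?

S_{N/P} = (k₁/k₂)·C_M^-0.5, so S₂/S₁ = (C_{M,2}/C_{M,1})^-0.5.
= (1.03/6.03)^(-0.5) = (0.1708)^(-0.5) = 2.42.
Selectivity toward N rises as C_M falls — low-concentration operation is favoured.

2.42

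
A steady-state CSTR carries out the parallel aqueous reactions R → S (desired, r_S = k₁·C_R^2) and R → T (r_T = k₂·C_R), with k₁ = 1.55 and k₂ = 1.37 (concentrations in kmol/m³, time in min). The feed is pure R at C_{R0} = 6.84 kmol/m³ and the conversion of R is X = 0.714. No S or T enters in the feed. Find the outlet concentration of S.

3.36 kmol/m³

Exit C_R = C_{R0}(1−X) = 6.84×0.286 = 1.956 kmol/m³.
In a CSTR the entire volume is at exit conditions, so r_S = 1.55×1.956^2 = 5.932 and r_T = 1.37×1.956 = 2.680.
Fraction of consumed R going to S: r_S/(r_S+r_T) = 0.6888.
C_S = 0.6888·C_{R0}·X = 0.6888×6.84×0.714 = 3.36 kmol/m³.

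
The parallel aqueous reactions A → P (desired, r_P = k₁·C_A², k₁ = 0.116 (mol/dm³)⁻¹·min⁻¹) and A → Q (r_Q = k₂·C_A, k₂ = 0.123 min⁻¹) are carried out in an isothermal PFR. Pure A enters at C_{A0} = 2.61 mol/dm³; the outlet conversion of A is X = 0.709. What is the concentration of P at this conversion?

1.11 mol/dm³

C_A = C_{A0}(1−X) = 0.7595 mol/dm³.
Along a PFR/batch, dC_Q/dC_A = −r_Q/(r_P+r_Q) = −k₂/(k₂+k₁·C_A).
Integrating from C_{A0} to C_A: C_Q = (0.123/0.116)·ln[(0.123+0.116·2.61)/(0.123+0.116·0.760)] = 1.060·ln(0.4258/0.2111) = 0.7439 mol/dm³.
Then C_P = (C_{A0}−C_A) − C_Q = 1.850 − 0.7439 = 1.107 mol/dm³.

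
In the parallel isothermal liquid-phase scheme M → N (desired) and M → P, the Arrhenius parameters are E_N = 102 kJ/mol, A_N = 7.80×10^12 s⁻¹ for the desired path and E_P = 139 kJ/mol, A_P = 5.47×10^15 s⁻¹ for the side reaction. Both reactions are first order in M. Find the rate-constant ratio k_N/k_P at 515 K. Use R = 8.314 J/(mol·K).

8.07

Since both paths have the same order in M, the concentration cancels and S_{N/P} = k_N/k_P = (A_N/A_P)·exp[(E_P−E_N)/(RT)].
(E_P−E_N)/(RT) = (139−102)×10³/(8.314×515) = 37000/4282 = 8.641.
k_N/k_P = (7.80×10^12/5.47×10^15)·exp(8.641) = 0.001426 × 5661 = 8.07.
Since E_N < E_P, lowering the temperature improves selectivity toward N.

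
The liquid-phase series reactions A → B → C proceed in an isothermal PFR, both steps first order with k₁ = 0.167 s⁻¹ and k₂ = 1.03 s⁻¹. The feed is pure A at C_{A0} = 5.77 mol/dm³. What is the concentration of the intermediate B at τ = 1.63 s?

0.642 mol/dm³

The intermediate concentration in a first-order A→B→C sequence is C_B = k₁C_{A0}(e^(−k₁τ) − e^(−k₂τ))/(k₂−k₁).
e^(−k₁τ) = e^(−0.167×1.63) = e^(−0.2722) = 0.7617; e^(−k₂τ) = e^(−1.679) = 0.1866.
C_B = 0.167×5.77/(1.03−0.167) × (0.7617−0.1866) = 1.117×0.5751 = 0.6421 mol/dm³.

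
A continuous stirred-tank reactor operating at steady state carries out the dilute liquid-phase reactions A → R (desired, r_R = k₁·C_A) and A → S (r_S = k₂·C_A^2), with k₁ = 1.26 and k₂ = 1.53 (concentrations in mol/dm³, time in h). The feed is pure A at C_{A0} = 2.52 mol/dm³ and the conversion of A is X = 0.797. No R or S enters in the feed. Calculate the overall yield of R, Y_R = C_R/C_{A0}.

0.492

Exit C_A = C_{A0}(1−X) = 2.52×0.203 = 0.5116 mol/dm³.
A CSTR operates uniformly at the exit composition, giving r_R = 0.6446 and r_S = 0.4004 (each k·C_A^n at C_A = 0.5116).
Fraction of consumed A going to R: r_R/(r_R+r_S) = 0.6168.
C_R = 0.6168·C_{A0}·X = 0.6168×2.52×0.797 = 1.24 mol/dm³; Y_R = C_R/C_{A0} = 0.492.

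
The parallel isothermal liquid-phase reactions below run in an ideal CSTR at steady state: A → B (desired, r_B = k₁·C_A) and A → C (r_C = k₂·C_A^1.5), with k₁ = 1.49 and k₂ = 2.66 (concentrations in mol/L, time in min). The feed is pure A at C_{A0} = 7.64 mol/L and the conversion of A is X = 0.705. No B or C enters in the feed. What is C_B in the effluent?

Exit C_A = C_{A0}(1−X) = 7.64×0.295 = 2.254 mol/L.
Rates in a CSTR are evaluated at the outlet concentration: r_B = 1.49×2.254 = 3.358, r_C = 2.66×2.254^1.5 = 9.000.
Fraction of consumed A going to B: r_B/(r_B+r_C) = 0.2717.
C_B = 0.2717·C_{A0}·X = 0.2717×7.64×0.705 = 1.46 mol/L.

1.46 mol/L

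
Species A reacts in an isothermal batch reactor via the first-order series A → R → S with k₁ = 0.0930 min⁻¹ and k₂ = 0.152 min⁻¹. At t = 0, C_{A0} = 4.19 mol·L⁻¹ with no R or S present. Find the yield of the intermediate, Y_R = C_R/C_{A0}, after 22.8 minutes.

0.140

For first-order series with pure A initially, C_R(t) = k₁C_{A0}/(k₂−k₁)·(e^(−k₁t) − e^(−k₂t)).
e^(−k₁t) = e^(−0.0930×22.8) = e^(−2.120) = 0.1200; e^(−k₂t) = e^(−3.466) = 0.03125.
C_R = 0.0930×4.19/(0.152−0.0930) × (0.1200−0.03125) = 6.605×0.08873 = 0.5860 mol·L⁻¹.
Y_R = C_R/C_{A0} = 0.5860/4.19 = 0.140.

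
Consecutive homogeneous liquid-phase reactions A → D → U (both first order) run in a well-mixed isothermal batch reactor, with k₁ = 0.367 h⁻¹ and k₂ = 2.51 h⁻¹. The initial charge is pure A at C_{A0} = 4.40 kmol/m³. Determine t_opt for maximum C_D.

For first-order series the maximum of C_D occurs at t_opt = ln(k₂/k₁)/(k₂−k₁).
= ln(2.51/0.367)/(2.51−0.367) = ln(6.839)/2.143 = 1.923/2.143 = 0.897 h.

0.897 h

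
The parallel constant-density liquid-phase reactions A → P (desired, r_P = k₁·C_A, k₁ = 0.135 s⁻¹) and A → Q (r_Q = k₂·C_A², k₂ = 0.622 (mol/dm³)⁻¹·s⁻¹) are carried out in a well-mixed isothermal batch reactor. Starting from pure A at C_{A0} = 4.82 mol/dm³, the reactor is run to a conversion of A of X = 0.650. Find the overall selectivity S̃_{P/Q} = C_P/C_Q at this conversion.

0.0723

C_A = C_{A0}(1−X) = 1.687 mol/dm³.
Along a PFR/batch, dC_P/dC_A = −r_P/(r_P+r_Q) = −k₁/(k₁+k₂·C_A).
Integrating from C_{A0} to C_A: C_P = (0.135/0.622)·ln[(0.135+0.622·4.82)/(0.135+0.622·1.69)] = 0.2170·ln(3.133/1.184) = 0.2111 mol/dm³.
C_Q = (C_{A0}−C_A)−C_P = 2.922 mol/dm³; S̃_{P/Q} = 0.2111/2.922 = 0.0723.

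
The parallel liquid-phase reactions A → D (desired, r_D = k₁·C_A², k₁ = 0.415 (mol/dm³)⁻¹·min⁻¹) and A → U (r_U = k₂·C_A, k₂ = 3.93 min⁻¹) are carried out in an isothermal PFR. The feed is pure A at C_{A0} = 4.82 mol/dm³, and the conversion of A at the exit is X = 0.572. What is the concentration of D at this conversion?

0.727 mol/dm³

C_A = C_{A0}(1−X) = 2.063 mol/dm³.
Along a PFR/batch, dC_U/dC_A = −r_U/(r_D+r_U) = −k₂/(k₂+k₁·C_A).
Integrating from C_{A0} to C_A: C_U = (3.93/0.415)·ln[(3.93+0.415·4.82)/(3.93+0.415·2.06)] = 9.470·ln(5.930/4.786) = 2.030 mol/dm³.
Then C_D = (C_{A0}−C_A) − C_U = 2.757 − 2.030 = 0.7271 mol/dm³.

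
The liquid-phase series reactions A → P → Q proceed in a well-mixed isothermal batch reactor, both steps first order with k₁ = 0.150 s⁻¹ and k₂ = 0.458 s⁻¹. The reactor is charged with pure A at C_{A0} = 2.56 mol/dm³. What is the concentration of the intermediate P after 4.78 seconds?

The intermediate concentration in a first-order A→B→C sequence is C_P = k₁C_{A0}(e^(−k₁t) − e^(−k₂t))/(k₂−k₁).
e^(−k₁t) = e^(−0.150×4.78) = e^(−0.7170) = 0.4882; e^(−k₂t) = e^(−2.189) = 0.1120.
C_P = 0.150×2.56/(0.458−0.150) × (0.4882−0.1120) = 1.247×0.3762 = 0.4690 mol/dm³.

0.469 mol/dm³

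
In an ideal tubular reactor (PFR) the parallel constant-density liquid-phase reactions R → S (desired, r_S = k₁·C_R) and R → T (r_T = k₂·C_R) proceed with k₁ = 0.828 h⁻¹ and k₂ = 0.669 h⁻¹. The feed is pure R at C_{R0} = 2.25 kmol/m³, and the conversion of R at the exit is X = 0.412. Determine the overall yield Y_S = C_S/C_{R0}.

C_R = C_{R0}(1−X) = 1.323 kmol/m³.
Both paths are first order in R, so the instantaneous fraction to S is constant: dC_S/d(−C_R) = k₁/(k₁+k₂) = 0.5531.
C_S = 0.5531·(C_{R0}−C_R) = 0.5531×0.9270 = 0.513 kmol/m³.
Y_S = C_S/C_{R0} = 0.5127/2.25 = 0.228.

0.228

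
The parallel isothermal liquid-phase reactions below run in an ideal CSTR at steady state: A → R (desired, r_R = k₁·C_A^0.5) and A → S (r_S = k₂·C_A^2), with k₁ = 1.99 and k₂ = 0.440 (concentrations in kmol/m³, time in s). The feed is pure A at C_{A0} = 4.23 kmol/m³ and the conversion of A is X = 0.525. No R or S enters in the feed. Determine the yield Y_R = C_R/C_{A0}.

0.322

Exit C_A = C_{A0}(1−X) = 4.23×0.475 = 2.009 kmol/m³.
Rates in a CSTR are evaluated at the outlet concentration: r_R = 1.99×2.009^0.5 = 2.821, r_S = 0.440×2.009^2 = 1.776.
Fraction of consumed A going to R: r_R/(r_R+r_S) = 0.6136.
C_R = 0.6136·C_{A0}·X = 0.6136×4.23×0.525 = 1.36 kmol/m³; Y_R = C_R/C_{A0} = 0.322.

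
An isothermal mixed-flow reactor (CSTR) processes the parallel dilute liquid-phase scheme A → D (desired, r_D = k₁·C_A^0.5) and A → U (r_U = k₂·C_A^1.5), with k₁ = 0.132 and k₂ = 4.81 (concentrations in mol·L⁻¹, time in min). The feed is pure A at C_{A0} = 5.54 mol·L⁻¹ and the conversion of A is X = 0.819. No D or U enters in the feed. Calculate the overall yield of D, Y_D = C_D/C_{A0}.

Exit C_A = C_{A0}(1−X) = 5.54×0.181 = 1.003 mol·L⁻¹.
Rates in a CSTR are evaluated at the outlet concentration: r_D = 0.132×1.003^0.5 = 0.1322, r_U = 4.81×1.003^1.5 = 4.830.
Fraction of consumed A going to D: r_D/(r_D+r_U) = 0.02664.
C_D = 0.02664·C_{A0}·X = 0.02664×5.54×0.819 = 0.121 mol·L⁻¹; Y_D = C_D/C_{A0} = 0.0218.

0.0218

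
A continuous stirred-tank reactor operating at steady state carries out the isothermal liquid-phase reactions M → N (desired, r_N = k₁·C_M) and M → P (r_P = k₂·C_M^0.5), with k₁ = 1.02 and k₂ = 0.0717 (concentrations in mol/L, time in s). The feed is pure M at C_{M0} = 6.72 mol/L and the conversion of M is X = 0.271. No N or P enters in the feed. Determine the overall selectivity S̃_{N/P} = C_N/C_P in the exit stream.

31.5

Exit C_M = C_{M0}(1−X) = 6.72×0.729 = 4.899 mol/L.
A CSTR operates uniformly at the exit composition, giving r_N = 4.997 and r_P = 0.1587 (each k·C_M^n at C_M = 4.899).
Overall selectivity = C_N/C_P = r_Nτ/(r_Pτ) = r_N/r_P = 31.5.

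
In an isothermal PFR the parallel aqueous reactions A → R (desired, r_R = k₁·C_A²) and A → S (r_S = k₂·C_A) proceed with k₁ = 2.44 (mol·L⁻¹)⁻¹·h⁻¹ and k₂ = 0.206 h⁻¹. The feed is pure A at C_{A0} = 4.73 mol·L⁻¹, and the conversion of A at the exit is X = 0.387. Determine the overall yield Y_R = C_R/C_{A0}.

0.378

C_A = C_{A0}(1−X) = 2.899 mol·L⁻¹.
Along a PFR/batch, dC_S/dC_A = −r_S/(r_R+r_S) = −k₂/(k₂+k₁·C_A).
Integrating from C_{A0} to C_A: C_S = (0.206/2.44)·ln[(0.206+2.44·4.73)/(0.206+2.44·2.90)] = 0.08443·ln(11.75/7.281) = 0.04039 mol·L⁻¹.
Then C_R = (C_{A0}−C_A) − C_S = 1.831 − 0.04039 = 1.790 mol·L⁻¹.
Y_R = C_R/C_{A0} = 1.790/4.73 = 0.378.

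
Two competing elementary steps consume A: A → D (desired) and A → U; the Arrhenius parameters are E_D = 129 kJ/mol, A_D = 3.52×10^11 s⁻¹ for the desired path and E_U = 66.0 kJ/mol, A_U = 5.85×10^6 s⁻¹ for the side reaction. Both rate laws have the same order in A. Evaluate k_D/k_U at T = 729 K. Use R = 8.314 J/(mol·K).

1.84

With equal orders, S_{D/U} = k_D/k_U = (A_D/A_U)·exp[(E_U−E_D)/(RT)].
(E_U−E_D)/(RT) = (66.0−129)×10³/(8.314×729) = -63000/6061 = -10.39.
k_D/k_U = (3.52×10^11/5.85×10^6)·exp(-10.39) = 60171 × 3.060×10^-5 = 1.84.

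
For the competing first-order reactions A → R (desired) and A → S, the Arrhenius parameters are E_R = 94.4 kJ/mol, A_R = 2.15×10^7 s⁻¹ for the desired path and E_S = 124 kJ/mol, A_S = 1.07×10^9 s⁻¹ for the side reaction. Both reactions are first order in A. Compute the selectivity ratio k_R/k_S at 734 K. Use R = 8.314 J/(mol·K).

2.57

With equal orders, S_{R/S} = k_R/k_S = (A_R/A_S)·exp[(E_S−E_R)/(RT)].
(E_S−E_R)/(RT) = (124−94.4)×10³/(8.314×734) = 29600/6102 = 4.850.
k_R/k_S = (2.15×10^7/1.07×10^9)·exp(4.850) = 0.02009 × 127.8 = 2.57.
Since E_R < E_S, lowering the temperature improves selectivity toward R.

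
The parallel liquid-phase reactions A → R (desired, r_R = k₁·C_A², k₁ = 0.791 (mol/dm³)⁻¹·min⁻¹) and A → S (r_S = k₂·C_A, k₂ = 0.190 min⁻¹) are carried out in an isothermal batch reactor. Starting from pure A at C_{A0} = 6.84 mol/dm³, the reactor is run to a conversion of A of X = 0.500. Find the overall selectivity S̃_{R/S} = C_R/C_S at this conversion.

C_A = C_{A0}(1−X) = 3.420 mol/dm³.
Along a PFR/batch, dC_S/dC_A = −r_S/(r_R+r_S) = −k₂/(k₂+k₁·C_A).
Integrating from C_{A0} to C_A: C_S = (0.190/0.791)·ln[(0.190+0.791·6.84)/(0.190+0.791·3.42)] = 0.2402·ln(5.600/2.895) = 0.1585 mol/dm³.
Then C_R = (C_{A0}−C_A) − C_S = 3.420 − 0.1585 = 3.262 mol/dm³.
S̃_{R/S} = C_R/C_S = 3.262/0.1585 = 20.6.

20.6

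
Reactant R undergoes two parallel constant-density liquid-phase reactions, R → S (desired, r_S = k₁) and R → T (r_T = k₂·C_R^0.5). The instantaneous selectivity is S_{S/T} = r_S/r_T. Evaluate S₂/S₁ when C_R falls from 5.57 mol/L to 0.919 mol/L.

2.46

S_{S/T} = (k₁/k₂)·C_R^-0.5, so S₂/S₁ = (C_{R,2}/C_{R,1})^-0.5.
= (0.919/5.57)^(-0.5) = (0.1650)^(-0.5) = 2.46.
Selectivity toward S rises as C_R falls — low-concentration operation is favoured.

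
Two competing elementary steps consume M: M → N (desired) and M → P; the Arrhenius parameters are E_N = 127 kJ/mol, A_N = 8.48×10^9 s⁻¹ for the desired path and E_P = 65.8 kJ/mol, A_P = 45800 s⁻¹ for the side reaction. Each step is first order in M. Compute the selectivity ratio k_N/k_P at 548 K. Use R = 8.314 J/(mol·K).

0.272

k_N/k_P = (A_N/A_P)·exp[−(E_N−E_P)/(RT)] = (A_N/A_P)·exp[(E_P−E_N)/(RT)].
(E_P−E_N)/(RT) = (65.8−127)×10³/(8.314×548) = -61200/4556 = -13.43.
k_N/k_P = (8.48×10^9/45800)·exp(-13.43) = 1.852×10^5 × 1.467×10^-6 = 0.272.
Since E_N > E_P, raising the temperature improves selectivity toward N.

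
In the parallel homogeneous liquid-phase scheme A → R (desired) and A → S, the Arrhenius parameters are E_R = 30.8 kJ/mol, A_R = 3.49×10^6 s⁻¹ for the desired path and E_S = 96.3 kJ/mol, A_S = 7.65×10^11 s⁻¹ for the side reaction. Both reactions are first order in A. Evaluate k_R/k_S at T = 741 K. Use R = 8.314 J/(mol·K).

0.189

With equal orders, S_{R/S} = k_R/k_S = (A_R/A_S)·exp[(E_S−E_R)/(RT)].
(E_S−E_R)/(RT) = (96.3−30.8)×10³/(8.314×741) = 65500/6161 = 10.63.
k_R/k_S = (3.49×10^6/7.65×10^11)·exp(10.63) = 4.562×10^-6 × 41438 = 0.189.
Since E_R < E_S, lowering the temperature improves selectivity toward R.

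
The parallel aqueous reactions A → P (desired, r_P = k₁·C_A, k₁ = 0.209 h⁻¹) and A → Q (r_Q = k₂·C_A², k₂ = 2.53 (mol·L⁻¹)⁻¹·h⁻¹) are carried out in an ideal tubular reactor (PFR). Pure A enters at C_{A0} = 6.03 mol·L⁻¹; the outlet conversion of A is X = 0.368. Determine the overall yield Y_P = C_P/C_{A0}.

C_A = C_{A0}(1−X) = 3.811 mol·L⁻¹.
Along a PFR/batch, dC_P/dC_A = −r_P/(r_P+r_Q) = −k₁/(k₁+k₂·C_A).
Integrating from C_{A0} to C_A: C_P = (0.209/2.53)·ln[(0.209+2.53·6.03)/(0.209+2.53·3.81)] = 0.08261·ln(15.46/9.851) = 0.03726 mol·L⁻¹.
Y_P = C_P/C_{A0} = 0.03726/6.03 = 0.00618.

0.00618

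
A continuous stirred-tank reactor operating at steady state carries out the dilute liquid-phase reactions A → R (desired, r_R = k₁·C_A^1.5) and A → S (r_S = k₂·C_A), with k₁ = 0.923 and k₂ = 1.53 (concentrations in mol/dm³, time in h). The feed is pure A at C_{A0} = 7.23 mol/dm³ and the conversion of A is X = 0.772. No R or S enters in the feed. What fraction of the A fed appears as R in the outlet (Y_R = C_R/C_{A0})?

0.337

Exit C_A = C_{A0}(1−X) = 7.23×0.228 = 1.648 mol/dm³.
In a CSTR the entire volume is at exit conditions, so r_R = 0.923×1.648^1.5 = 1.953 and r_S = 1.53×1.648 = 2.522.
Fraction of consumed A going to R: r_R/(r_R+r_S) = 0.4365.
C_R = 0.4365·C_{A0}·X = 0.4365×7.23×0.772 = 2.44 mol/dm³; Y_R = C_R/C_{A0} = 0.337.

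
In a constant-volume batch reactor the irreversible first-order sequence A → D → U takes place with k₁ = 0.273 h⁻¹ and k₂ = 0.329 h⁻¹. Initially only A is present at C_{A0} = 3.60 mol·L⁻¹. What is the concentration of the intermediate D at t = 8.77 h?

The intermediate concentration in a first-order A→B→C sequence is C_D = k₁C_{A0}(e^(−k₁t) − e^(−k₂t))/(k₂−k₁).
e^(−k₁t) = e^(−0.273×8.77) = e^(−2.394) = 0.09124; e^(−k₂t) = e^(−2.885) = 0.05584.
C_D = 0.273×3.60/(0.329−0.273) × (0.09124−0.05584) = 17.55×0.03541 = 0.6214 mol·L⁻¹.

0.621 mol·L⁻¹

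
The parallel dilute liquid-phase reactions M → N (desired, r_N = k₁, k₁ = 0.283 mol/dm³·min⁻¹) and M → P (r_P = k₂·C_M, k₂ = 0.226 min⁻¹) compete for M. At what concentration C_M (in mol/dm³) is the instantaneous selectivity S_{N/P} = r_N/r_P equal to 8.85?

0.141 mol/dm³

S_{N/P} = (k₁/k₂)·C_M⁻¹ ⇒ C_M = (S·k₂/k₁)^(-1).
= (8.85×0.226/0.283)^(-1) = (7.067)^(-1) = 0.141 mol/dm³.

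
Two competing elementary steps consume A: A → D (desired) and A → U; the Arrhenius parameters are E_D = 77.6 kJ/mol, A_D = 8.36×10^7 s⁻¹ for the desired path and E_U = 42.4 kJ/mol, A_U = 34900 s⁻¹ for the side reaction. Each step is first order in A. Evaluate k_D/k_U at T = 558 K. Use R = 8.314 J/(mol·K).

Since both paths have the same order in A, the concentration cancels and S_{D/U} = k_D/k_U = (A_D/A_U)·exp[(E_U−E_D)/(RT)].
(E_U−E_D)/(RT) = (42.4−77.6)×10³/(8.314×558) = -35200/4639 = -7.587.
k_D/k_U = (8.36×10^7/34900)·exp(-7.587) = 2395 × 5.067×10^-4 = 1.21.

1.21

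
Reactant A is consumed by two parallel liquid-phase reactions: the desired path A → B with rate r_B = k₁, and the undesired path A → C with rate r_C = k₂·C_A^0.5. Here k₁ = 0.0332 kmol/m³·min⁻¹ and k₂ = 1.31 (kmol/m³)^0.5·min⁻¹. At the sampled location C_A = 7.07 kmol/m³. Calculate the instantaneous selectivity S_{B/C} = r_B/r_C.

0.00953

S_{B/C} = r_B/r_C = (k₁)/(k₂·C_A^0.5) = (k₁/k₂)·C_A^-0.5.
= (0.0332) / (1.31×7.070^0.5) = 0.03320/3.483 = 0.00953.
The undesired path is higher order in A, so low C_A (CSTR or dilute feed) favours B.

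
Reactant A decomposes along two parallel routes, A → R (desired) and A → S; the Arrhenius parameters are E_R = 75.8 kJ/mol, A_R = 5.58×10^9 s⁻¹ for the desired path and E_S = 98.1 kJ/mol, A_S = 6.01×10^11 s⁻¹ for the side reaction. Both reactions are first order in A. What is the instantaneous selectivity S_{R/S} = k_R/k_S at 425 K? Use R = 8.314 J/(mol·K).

5.11

k_R/k_S = (A_R/A_S)·exp[−(E_R−E_S)/(RT)] = (A_R/A_S)·exp[(E_S−E_R)/(RT)].
(E_S−E_R)/(RT) = (98.1−75.8)×10³/(8.314×425) = 22300/3533 = 6.311.
k_R/k_S = (5.58×10^9/6.01×10^11)·exp(6.311) = 0.009285 × 550.7 = 5.11.
Since E_R < E_S, lowering the temperature improves selectivity toward R.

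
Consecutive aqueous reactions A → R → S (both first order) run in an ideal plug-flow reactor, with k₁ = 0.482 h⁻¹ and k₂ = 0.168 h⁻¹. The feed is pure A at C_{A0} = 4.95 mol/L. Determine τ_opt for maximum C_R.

The intermediate peaks when r₁ = r₂, i.e. k₁e^(−k₁τ) = k₂e^(−k₂τ), giving τ_opt = ln(k₂/k₁)/(k₂−k₁).
= ln(0.168/0.482)/(0.168−0.482) = ln(0.3485)/-0.3140 = -1.054/-0.3140 = 3.36 h.

3.36 h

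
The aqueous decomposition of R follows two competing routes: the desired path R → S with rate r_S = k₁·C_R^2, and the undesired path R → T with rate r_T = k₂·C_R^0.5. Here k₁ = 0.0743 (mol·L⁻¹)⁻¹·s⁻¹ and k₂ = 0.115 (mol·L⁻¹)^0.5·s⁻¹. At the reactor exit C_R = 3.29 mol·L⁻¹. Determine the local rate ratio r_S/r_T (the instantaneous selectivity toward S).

3.86

S_{S/T} = r_S/r_T = (k₁·C_R^2)/(k₂·C_R^0.5) = (k₁/k₂)·C_R^1.5.
= (0.0743×3.290^2) / (0.115×3.290^0.5) = 0.8042/0.2086 = 3.86.
Since the desired path is higher order in R, keeping C_R high (PFR or concentrated feed) favours S.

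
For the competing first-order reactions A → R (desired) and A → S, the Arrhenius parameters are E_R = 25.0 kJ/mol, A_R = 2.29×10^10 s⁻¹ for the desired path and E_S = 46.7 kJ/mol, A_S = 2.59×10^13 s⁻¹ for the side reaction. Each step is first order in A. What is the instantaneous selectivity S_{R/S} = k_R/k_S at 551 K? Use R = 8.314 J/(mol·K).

0.101

k_R/k_S = (A_R/A_S)·exp[−(E_R−E_S)/(RT)] = (A_R/A_S)·exp[(E_S−E_R)/(RT)].
(E_S−E_R)/(RT) = (46.7−25.0)×10³/(8.314×551) = 21700/4581 = 4.737.
k_R/k_S = (2.29×10^10/2.59×10^13)·exp(4.737) = 8.842×10^-4 × 114.1 = 0.101.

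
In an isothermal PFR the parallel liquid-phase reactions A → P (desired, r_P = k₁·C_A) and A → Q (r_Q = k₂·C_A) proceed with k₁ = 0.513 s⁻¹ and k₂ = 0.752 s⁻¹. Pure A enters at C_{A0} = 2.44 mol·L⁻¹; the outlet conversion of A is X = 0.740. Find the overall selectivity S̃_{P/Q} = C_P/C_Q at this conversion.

0.682

C_A = C_{A0}(1−X) = 0.6344 mol·L⁻¹.
Both paths are first order in A, so the instantaneous fraction to P is constant: dC_P/d(−C_A) = k₁/(k₁+k₂) = 0.4055.
C_P = 0.4055·(C_{A0}−C_A) = 0.4055×1.806 = 0.732 mol·L⁻¹.
C_Q = (C_{A0}−C_A)−C_P = 1.073 mol·L⁻¹; S̃_{P/Q} = 0.7322/1.073 = 0.682.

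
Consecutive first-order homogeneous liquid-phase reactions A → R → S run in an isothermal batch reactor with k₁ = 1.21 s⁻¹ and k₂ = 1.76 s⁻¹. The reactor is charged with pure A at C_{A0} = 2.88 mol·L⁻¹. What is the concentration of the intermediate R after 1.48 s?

0.589 mol·L⁻¹

The intermediate concentration in a first-order A→B→C sequence is C_R = k₁C_{A0}(e^(−k₁t) − e^(−k₂t))/(k₂−k₁).
e^(−k₁t) = e^(−1.21×1.48) = e^(−1.791) = 0.1668; e^(−k₂t) = e^(−2.605) = 0.07392.
C_R = 1.21×2.88/(1.76−1.21) × (0.1668−0.07392) = 6.336×0.09291 = 0.5887 mol·L⁻¹.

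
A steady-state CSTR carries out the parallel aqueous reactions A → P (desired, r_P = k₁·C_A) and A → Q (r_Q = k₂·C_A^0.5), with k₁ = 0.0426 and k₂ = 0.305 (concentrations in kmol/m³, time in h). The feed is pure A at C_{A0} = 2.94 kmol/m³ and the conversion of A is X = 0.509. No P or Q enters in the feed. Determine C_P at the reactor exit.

Exit C_A = C_{A0}(1−X) = 2.94×0.491 = 1.444 kmol/m³.
In a CSTR the entire volume is at exit conditions, so r_P = 0.0426×1.444 = 0.06149 and r_Q = 0.305×1.444^0.5 = 0.3664.
Fraction of consumed A going to P: r_P/(r_P+r_Q) = 0.1437.
C_P = 0.1437·C_{A0}·X = 0.1437×2.94×0.509 = 0.215 kmol/m³.

0.215 kmol/m³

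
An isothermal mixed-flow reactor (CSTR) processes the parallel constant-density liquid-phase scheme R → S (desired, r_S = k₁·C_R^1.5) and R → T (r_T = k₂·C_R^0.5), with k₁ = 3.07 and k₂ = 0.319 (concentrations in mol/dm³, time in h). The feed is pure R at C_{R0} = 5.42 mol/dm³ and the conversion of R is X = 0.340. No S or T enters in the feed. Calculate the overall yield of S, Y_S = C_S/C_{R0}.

0.330

Exit C_R = C_{R0}(1−X) = 5.42×0.660 = 3.577 mol/dm³.
In a CSTR the entire volume is at exit conditions, so r_S = 3.07×3.577^1.5 = 20.77 and r_T = 0.319×3.577^0.5 = 0.6033.
Fraction of consumed R going to S: r_S/(r_S+r_T) = 0.9718.
C_S = 0.9718·C_{R0}·X = 0.9718×5.42×0.340 = 1.79 mol/dm³; Y_S = C_S/C_{R0} = 0.330.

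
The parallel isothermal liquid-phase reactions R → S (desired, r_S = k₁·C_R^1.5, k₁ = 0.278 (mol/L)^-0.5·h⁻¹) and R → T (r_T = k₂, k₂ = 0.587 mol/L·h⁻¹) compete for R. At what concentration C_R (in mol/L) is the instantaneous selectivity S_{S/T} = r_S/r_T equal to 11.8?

S_{S/T} = (k₁/k₂)·C_R^1.5 ⇒ C_R = (S·k₂/k₁)^(1/1.5).
= (11.8×0.587/0.278)^(0.6667) = (24.92)^(0.6667) = 8.53 mol/L.

8.53 mol/L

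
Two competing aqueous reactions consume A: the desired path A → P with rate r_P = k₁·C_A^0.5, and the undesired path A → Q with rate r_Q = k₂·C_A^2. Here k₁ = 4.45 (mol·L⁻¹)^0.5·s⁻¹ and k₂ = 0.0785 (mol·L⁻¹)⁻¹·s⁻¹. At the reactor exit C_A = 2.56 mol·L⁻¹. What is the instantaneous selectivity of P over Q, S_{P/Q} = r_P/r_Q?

S_{P/Q} = r_P/r_Q = (k₁·C_A^0.5)/(k₂·C_A^2) = (k₁/k₂)·C_A^-1.5.
= (4.45×2.560^0.5) / (0.0785×2.560^2) = 7.120/0.5145 = 13.8.

13.8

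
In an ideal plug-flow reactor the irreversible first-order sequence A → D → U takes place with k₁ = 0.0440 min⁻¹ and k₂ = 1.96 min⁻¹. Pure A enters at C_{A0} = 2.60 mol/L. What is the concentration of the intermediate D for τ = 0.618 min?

0.0403 mol/L

Solving the coupled first-order balances gives C_D(τ) = [k₁/(k₂−k₁)]·C_{A0}·(e^(−k₁τ) − e^(−k₂τ)).
e^(−k₁τ) = e^(−0.0440×0.618) = e^(−0.02719) = 0.9732; e^(−k₂τ) = e^(−1.211) = 0.2978.
C_D = 0.0440×2.60/(1.96−0.0440) × (0.9732−0.2978) = 0.05971×0.6754 = 0.04032 mol/L.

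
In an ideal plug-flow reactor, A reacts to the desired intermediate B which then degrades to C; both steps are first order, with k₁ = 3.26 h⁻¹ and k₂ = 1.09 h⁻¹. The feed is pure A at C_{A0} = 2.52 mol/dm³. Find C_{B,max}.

1.45 mol/dm³

For a first-order series the maximum intermediate yield is C_{B,max}/C_{A0} = (k₁/k₂)^[k₂/(k₂−k₁)].
= (3.26/1.09)^(1.09/(1.09−3.26)) = (2.991)^(-0.5023) = 0.5768.
C_{B,max} = 0.5768×2.52 = 1.45 mol/dm³.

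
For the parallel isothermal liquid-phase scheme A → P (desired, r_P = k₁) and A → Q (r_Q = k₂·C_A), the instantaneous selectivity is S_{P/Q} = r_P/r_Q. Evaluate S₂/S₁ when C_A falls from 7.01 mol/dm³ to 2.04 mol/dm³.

3.44

S_{P/Q} = (k₁/k₂)·C_A⁻¹, so S₂/S₁ = (C_{A,2}/C_{A,1})⁻¹.
= 7.01/2.04 = 3.44.
Selectivity toward P rises as C_A falls — low-concentration operation is favoured.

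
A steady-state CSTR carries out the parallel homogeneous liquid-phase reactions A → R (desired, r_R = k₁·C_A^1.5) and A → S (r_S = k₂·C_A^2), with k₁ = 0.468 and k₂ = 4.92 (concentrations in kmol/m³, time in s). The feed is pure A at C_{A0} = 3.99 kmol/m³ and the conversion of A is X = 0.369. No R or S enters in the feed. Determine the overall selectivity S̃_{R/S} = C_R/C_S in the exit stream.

0.0599

Exit C_A = C_{A0}(1−X) = 3.99×0.631 = 2.518 kmol/m³.
Rates in a CSTR are evaluated at the outlet concentration: r_R = 0.468×2.518^1.5 = 1.870, r_S = 4.92×2.518^2 = 31.19.
Overall selectivity = C_R/C_S = r_Rτ/(r_Sτ) = r_R/r_S = 0.0599.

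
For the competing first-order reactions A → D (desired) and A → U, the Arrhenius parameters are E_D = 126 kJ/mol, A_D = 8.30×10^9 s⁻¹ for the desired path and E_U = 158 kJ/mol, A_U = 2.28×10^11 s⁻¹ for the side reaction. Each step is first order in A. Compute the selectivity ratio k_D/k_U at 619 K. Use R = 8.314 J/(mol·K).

Since both paths have the same order in A, the concentration cancels and S_{D/U} = k_D/k_U = (A_D/A_U)·exp[(E_U−E_D)/(RT)].
(E_U−E_D)/(RT) = (158−126)×10³/(8.314×619) = 32000/5146 = 6.218.
k_D/k_U = (8.30×10^9/2.28×10^11)·exp(6.218) = 0.03640 × 501.7 = 18.3.
Since E_D < E_U, lowering the temperature improves selectivity toward D.

18.3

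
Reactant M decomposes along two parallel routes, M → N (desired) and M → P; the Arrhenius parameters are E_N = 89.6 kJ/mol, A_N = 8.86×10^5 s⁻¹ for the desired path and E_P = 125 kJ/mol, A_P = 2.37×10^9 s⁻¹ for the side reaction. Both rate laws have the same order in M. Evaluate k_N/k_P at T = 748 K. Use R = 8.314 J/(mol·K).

0.111

k_N/k_P = (A_N/A_P)·exp[−(E_N−E_P)/(RT)] = (A_N/A_P)·exp[(E_P−E_N)/(RT)].
(E_P−E_N)/(RT) = (125−89.6)×10³/(8.314×748) = 35400/6219 = 5.692.
k_N/k_P = (8.86×10^5/2.37×10^9)·exp(5.692) = 3.738×10^-4 × 296.6 = 0.111.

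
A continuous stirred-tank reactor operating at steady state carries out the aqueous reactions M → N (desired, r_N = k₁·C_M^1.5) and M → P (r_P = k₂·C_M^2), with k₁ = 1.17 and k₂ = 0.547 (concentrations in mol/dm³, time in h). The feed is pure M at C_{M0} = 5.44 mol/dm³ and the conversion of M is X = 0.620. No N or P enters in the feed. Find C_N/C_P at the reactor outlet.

1.49

Exit C_M = C_{M0}(1−X) = 5.44×0.380 = 2.067 mol/dm³.
A CSTR operates uniformly at the exit composition, giving r_N = 3.477 and r_P = 2.338 (each k·C_M^n at C_M = 2.067).
Overall selectivity = C_N/C_P = r_Nτ/(r_Pτ) = r_N/r_P = 1.49.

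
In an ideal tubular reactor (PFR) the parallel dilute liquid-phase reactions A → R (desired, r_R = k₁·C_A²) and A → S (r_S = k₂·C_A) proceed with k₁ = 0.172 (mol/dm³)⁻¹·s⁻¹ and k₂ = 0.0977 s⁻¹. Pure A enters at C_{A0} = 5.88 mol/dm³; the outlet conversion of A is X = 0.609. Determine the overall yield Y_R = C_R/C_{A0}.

C_A = C_{A0}(1−X) = 2.299 mol/dm³.
Along a PFR/batch, dC_S/dC_A = −r_S/(r_R+r_S) = −k₂/(k₂+k₁·C_A).
Integrating from C_{A0} to C_A: C_S = (0.0977/0.172)·ln[(0.0977+0.172·5.88)/(0.0977+0.172·2.30)] = 0.5680·ln(1.109/0.4931) = 0.4604 mol/dm³.
Then C_R = (C_{A0}−C_A) − C_S = 3.581 − 0.4604 = 3.121 mol/dm³.
Y_R = C_R/C_{A0} = 3.121/5.88 = 0.531.

0.531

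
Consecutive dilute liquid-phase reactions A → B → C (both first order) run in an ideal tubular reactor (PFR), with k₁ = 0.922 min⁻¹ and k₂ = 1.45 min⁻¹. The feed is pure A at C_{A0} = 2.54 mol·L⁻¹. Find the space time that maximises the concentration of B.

0.858 min

For first-order series the maximum of C_B occurs at τ_opt = ln(k₂/k₁)/(k₂−k₁).
= ln(1.45/0.922)/(1.45−0.922) = ln(1.573)/0.5280 = 0.4528/0.5280 = 0.858 min.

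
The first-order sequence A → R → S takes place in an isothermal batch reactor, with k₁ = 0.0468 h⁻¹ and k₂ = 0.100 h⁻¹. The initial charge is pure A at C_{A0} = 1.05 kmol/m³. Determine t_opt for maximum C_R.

14.3 h

The intermediate peaks when r₁ = r₂, i.e. k₁e^(−k₁t) = k₂e^(−k₂t), giving t_opt = ln(k₂/k₁)/(k₂−k₁).
= ln(0.100/0.0468)/(0.100−0.0468) = ln(2.137)/0.05320 = 0.7593/0.05320 = 14.3 h.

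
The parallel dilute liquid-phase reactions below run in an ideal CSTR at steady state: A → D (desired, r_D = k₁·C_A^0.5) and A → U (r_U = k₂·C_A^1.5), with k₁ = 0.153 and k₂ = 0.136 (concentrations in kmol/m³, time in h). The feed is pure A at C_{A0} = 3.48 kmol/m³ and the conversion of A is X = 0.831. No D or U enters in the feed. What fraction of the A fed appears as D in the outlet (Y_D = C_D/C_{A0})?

0.546

Exit C_A = C_{A0}(1−X) = 3.48×0.169 = 0.5881 kmol/m³.
Rates in a CSTR are evaluated at the outlet concentration: r_D = 0.153×0.5881^0.5 = 0.1173, r_U = 0.136×0.5881^1.5 = 0.06134.
Fraction of consumed A going to D: r_D/(r_D+r_U) = 0.6567.
C_D = 0.6567·C_{A0}·X = 0.6567×3.48×0.831 = 1.90 kmol/m³; Y_D = C_D/C_{A0} = 0.546.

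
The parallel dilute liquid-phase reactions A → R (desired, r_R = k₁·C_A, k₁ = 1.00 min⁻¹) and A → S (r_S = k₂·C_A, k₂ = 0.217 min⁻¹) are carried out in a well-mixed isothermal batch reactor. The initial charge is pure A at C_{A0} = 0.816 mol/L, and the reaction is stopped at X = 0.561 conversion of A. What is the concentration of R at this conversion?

0.376 mol/L

C_A = C_{A0}(1−X) = 0.3582 mol/L.
Both paths are first order in A, so the instantaneous fraction to R is constant: dC_R/d(−C_A) = k₁/(k₁+k₂) = 0.8217.
C_R = 0.8217·(C_{A0}−C_A) = 0.8217×0.4578 = 0.376 mol/L.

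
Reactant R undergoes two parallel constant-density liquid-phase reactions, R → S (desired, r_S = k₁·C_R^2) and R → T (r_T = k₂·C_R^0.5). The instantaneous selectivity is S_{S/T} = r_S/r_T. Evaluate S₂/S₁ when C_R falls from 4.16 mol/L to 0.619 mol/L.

0.0574

S_{S/T} = (k₁/k₂)·C_R^1.5, so S₂/S₁ = (C_{R,2}/C_{R,1})^1.5.
= (0.619/4.16)^1.5 = (0.1488)^1.5 = 0.0574.
Selectivity toward S falls as C_R falls — high-concentration operation is favoured.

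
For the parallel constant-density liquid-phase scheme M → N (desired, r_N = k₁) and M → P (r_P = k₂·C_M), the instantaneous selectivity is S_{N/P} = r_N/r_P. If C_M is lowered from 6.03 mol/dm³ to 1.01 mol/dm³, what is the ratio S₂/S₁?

5.97

S_{N/P} = (k₁/k₂)·C_M⁻¹, so S₂/S₁ = (C_{M,2}/C_{M,1})⁻¹.
= 6.03/1.01 = 5.97.
Selectivity toward N rises as C_M falls — low-concentration operation is favoured.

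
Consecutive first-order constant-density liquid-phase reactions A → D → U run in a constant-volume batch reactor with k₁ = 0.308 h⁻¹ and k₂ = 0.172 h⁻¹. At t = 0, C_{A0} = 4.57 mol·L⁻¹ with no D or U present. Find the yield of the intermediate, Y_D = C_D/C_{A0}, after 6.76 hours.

For first-order series with pure A initially, C_D(t) = k₁C_{A0}/(k₂−k₁)·(e^(−k₁t) − e^(−k₂t)).
e^(−k₁t) = e^(−0.308×6.76) = e^(−2.082) = 0.1247; e^(−k₂t) = e^(−1.163) = 0.3126.
C_D = 0.308×4.57/(0.172−0.308) × (0.1247−0.3126) = (-10.35)×(-0.1880) = 1.945 mol·L⁻¹.
Y_D = C_D/C_{A0} = 1.945/4.57 = 0.426.

0.426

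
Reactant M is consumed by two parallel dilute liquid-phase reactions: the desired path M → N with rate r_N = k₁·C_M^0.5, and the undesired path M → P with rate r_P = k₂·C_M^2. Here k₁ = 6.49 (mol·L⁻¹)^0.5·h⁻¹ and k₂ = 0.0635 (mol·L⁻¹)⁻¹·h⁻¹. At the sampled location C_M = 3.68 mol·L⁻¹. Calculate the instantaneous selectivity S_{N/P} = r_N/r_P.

14.5

S_{N/P} = r_N/r_P = (k₁·C_M^0.5)/(k₂·C_M^2) = (k₁/k₂)·C_M^-1.5.
= (6.49×3.680^0.5) / (0.0635×3.680^2) = 12.45/0.8599 = 14.5.
The undesired path is higher order in M, so low C_M (CSTR or dilute feed) favours N.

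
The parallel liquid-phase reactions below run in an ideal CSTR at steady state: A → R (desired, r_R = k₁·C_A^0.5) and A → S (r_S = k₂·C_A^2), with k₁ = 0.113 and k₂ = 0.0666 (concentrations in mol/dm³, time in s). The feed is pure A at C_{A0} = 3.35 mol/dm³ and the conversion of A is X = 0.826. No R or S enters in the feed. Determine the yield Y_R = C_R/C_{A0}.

0.654

Exit C_A = C_{A0}(1−X) = 3.35×0.174 = 0.5829 mol/dm³.
Rates in a CSTR are evaluated at the outlet concentration: r_R = 0.113×0.5829^0.5 = 0.08627, r_S = 0.0666×0.5829^2 = 0.02263.
Fraction of consumed A going to R: r_R/(r_R+r_S) = 0.7922.
C_R = 0.7922·C_{A0}·X = 0.7922×3.35×0.826 = 2.19 mol/dm³; Y_R = C_R/C_{A0} = 0.654.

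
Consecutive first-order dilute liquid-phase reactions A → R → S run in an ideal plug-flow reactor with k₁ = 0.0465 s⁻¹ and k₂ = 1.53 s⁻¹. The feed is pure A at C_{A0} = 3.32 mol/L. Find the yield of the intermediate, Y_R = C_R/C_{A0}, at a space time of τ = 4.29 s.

For first-order series with pure A initially, C_R(τ) = k₁C_{A0}/(k₂−k₁)·(e^(−k₁τ) − e^(−k₂τ)).
e^(−k₁τ) = e^(−0.0465×4.29) = e^(−0.1995) = 0.8192; e^(−k₂τ) = e^(−6.564) = 0.001411.
C_R = 0.0465×3.32/(1.53−0.0465) × (0.8192−0.001411) = 0.1041×0.8177 = 0.08510 mol/L.
Y_R = C_R/C_{A0} = 0.08510/3.32 = 0.0256.

0.0256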